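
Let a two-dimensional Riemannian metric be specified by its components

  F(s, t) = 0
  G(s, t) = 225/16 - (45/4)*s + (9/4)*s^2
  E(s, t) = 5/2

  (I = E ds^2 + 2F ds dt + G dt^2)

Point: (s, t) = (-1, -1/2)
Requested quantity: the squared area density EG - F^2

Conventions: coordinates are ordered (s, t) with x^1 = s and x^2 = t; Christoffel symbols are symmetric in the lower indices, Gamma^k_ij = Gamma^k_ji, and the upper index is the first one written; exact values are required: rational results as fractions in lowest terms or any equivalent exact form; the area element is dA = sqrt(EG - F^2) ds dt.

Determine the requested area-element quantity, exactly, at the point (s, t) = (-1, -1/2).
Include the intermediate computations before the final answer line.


E = 5/2, F = 0, G = 441/16; EG - F^2 = 2205/32

Answer: EG - F^2 = 2205/32


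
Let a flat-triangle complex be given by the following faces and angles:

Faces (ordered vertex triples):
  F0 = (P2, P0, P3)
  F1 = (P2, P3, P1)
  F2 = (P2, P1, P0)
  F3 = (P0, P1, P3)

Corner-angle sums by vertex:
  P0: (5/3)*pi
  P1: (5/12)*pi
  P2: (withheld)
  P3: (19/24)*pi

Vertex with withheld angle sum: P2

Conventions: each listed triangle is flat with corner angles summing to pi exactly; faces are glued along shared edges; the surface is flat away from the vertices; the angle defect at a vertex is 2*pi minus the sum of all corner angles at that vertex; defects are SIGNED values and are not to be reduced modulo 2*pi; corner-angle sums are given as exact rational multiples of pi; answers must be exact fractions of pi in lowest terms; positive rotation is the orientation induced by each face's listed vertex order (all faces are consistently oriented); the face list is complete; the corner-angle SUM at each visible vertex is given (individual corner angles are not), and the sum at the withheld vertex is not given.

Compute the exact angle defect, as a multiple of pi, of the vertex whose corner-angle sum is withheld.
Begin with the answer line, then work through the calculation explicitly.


Answer: defect(P2) = (7/8)*pi

V = 4, E = 6, F = 4; chi = V - E + F = 2
Gauss-Bonnet: total defect = 2*pi*chi = 4*pi; visible defects sum to (25/8)*pi


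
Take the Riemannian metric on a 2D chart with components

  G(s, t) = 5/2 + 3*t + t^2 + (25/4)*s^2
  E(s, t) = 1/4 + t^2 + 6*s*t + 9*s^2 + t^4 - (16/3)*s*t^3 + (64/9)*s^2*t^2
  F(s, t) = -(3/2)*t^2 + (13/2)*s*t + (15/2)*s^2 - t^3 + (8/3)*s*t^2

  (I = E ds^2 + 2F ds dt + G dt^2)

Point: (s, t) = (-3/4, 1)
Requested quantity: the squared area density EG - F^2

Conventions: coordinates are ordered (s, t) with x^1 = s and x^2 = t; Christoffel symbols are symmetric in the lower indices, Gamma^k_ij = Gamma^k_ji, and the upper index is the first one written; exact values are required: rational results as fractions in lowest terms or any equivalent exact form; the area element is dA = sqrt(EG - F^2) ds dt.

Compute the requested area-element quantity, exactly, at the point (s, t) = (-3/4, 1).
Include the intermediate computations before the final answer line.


E = 173/16, F = -165/32, G = 641/64; EG - F^2 = 20917/256

Answer: EG - F^2 = 20917/256


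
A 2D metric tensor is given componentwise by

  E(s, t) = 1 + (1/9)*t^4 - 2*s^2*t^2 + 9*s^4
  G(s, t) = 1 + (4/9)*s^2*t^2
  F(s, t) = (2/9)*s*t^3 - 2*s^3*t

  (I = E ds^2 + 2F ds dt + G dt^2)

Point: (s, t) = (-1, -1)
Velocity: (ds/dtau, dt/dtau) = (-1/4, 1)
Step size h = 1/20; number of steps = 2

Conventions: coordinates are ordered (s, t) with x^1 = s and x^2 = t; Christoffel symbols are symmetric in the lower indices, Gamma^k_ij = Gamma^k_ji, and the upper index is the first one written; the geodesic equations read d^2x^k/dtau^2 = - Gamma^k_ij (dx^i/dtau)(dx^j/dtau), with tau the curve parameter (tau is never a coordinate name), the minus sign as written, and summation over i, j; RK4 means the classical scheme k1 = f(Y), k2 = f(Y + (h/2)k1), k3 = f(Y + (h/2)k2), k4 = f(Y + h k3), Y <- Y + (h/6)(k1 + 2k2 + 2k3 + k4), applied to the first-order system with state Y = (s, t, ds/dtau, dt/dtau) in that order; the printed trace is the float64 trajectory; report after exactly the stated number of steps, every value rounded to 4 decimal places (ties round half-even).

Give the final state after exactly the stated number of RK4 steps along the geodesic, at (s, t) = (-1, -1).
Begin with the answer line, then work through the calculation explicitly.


Answer: s = -1.0250, t = -0.9000, ds/dtau = -0.2494, dt/dtau = 0.9999

f(Y) = (ds/dtau, dt/dtau, -Gamma^s_ij Y'^i Y'^j, -Gamma^t_ij Y'^i Y'^j) with the Gammas evaluated at the stage position; h = 0.050000; intermediate values shown to 6 dp
step 0: s = -1.0000, t = -1.0000, ds/dtau = -0.2500, dt/dtau = 1.0000
step 1:
  k1: at (s, t) = (-1.000000, -1.000000), (ds/dtau, dt/dtau) = (-0.250000, 1.000000); Gamma_sss = -1.870130, Gamma_sst = 0.207792, Gamma_stt = 0.207792, Gamma_tss = 0.467532, Gamma_tst = -0.051948, Gamma_ttt = -0.051948; k1 = (-0.250000, 1.000000, 0.012987, -0.003247)
  k2: at (s, t) = (-1.006250, -0.975000), (ds/dtau, dt/dtau) = (-0.249675, 0.999919); Gamma_sss = -1.860254, Gamma_sst = 0.200276, Gamma_stt = 0.206695, Gamma_tss = 0.447202, Gamma_tst = -0.048146, Gamma_ttt = -0.049689; k2 = (-0.249675, 0.999919, 0.009302, -0.002236)
  k3: at (s, t) = (-1.006242, -0.975002), (ds/dtau, dt/dtau) = (-0.249767, 0.999944); Gamma_sss = -1.860263, Gamma_sst = 0.200279, Gamma_stt = 0.206696, Gamma_tss = 0.447210, Gamma_tst = -0.048147, Gamma_ttt = -0.049690; k3 = (-0.249767, 0.999944, 0.009418, -0.002264)
  k4: at (s, t) = (-1.012488, -0.950003), (ds/dtau, dt/dtau) = (-0.249529, 0.999887); Gamma_sss = -1.850318, Gamma_sst = 0.192903, Gamma_stt = 0.205591, Gamma_tss = 0.427637, Gamma_tst = -0.044583, Gamma_ttt = -0.047515; k4 = (-0.249529, 0.999887, 0.005924, -0.001369)
  Y <- Y + (h/6)(k1 + 2k2 + 2k3 + k4): s = -1.0125, t = -0.9500, ds/dtau = -0.2495, dt/dtau = 0.9999
step 2:
  k1: at (s, t) = (-1.012487, -0.950003), (ds/dtau, dt/dtau) = (-0.249530, 0.999887); Gamma_sss = -1.850320, Gamma_sst = 0.192903, Gamma_stt = 0.205591, Gamma_tss = 0.427639, Gamma_tst = -0.044583, Gamma_ttt = -0.047515; k1 = (-0.249530, 0.999887, 0.005926, -0.001370)
  k2: at (s, t) = (-1.018725, -0.925006), (ds/dtau, dt/dtau) = (-0.249382, 0.999852); Gamma_sss = -1.840339, Gamma_sst = 0.185671, Gamma_stt = 0.204482, Gamma_tss = 0.408789, Gamma_tst = -0.041242, Gamma_ttt = -0.045421; k2 = (-0.249382, 0.999852, 0.002624, -0.000583)
  k3: at (s, t) = (-1.018721, -0.925007), (ds/dtau, dt/dtau) = (-0.249465, 0.999872); Gamma_sss = -1.840343, Gamma_sst = 0.185672, Gamma_stt = 0.204483, Gamma_tss = 0.408793, Gamma_tst = -0.041243, Gamma_ttt = -0.045421; k3 = (-0.249465, 0.999872, 0.002725, -0.000605)
  k4: at (s, t) = (-1.024960, -0.900010), (ds/dtau, dt/dtau) = (-0.249394, 0.999856); Gamma_sss = -1.830342, Gamma_sst = 0.178579, Gamma_stt = 0.203371, Gamma_tss = 0.390623, Gamma_tst = -0.038111, Gamma_ttt = -0.043403; k4 = (-0.249394, 0.999856, -0.000410, 0.000088)
  Y <- Y + (h/6)(k1 + 2k2 + 2k3 + k4): s = -1.0250, t = -0.9000, ds/dtau = -0.2494, dt/dtau = 0.9999


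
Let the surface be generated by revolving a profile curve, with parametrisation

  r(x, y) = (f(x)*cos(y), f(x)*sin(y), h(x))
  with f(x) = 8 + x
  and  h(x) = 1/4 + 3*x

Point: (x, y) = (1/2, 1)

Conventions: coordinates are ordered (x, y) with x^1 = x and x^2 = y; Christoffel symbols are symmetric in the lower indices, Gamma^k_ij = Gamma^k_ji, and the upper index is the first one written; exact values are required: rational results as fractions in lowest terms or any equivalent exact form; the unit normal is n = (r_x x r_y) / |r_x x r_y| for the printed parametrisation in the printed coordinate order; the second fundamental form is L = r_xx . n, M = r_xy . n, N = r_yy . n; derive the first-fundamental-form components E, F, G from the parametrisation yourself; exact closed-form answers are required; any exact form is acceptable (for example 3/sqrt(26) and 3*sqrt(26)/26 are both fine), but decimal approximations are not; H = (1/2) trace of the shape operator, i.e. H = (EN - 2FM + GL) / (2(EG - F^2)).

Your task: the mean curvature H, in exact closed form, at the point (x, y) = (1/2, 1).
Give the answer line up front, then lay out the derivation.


Answer: H = 3*sqrt(10)/170

f = 17/2, f' = 1, f'' = 0, h' = 3, h'' = 0
E = 10, F = 0, G = 289/4; answer radicand W^2 = 10
unnormalised second-form numerators: l = 0, m = 0, n = 51/2; L = l/sqrt(10), and similarly M = m/sqrt(W^2), N = n/sqrt(W^2)
H = (E*n - 2*F*m + G*l) / (2*(EG - F^2)*sqrt(W^2)); E*n - 2*F*m + G*l = 255, EG - F^2 = 1445/2, so H = (3/17)/sqrt(10)


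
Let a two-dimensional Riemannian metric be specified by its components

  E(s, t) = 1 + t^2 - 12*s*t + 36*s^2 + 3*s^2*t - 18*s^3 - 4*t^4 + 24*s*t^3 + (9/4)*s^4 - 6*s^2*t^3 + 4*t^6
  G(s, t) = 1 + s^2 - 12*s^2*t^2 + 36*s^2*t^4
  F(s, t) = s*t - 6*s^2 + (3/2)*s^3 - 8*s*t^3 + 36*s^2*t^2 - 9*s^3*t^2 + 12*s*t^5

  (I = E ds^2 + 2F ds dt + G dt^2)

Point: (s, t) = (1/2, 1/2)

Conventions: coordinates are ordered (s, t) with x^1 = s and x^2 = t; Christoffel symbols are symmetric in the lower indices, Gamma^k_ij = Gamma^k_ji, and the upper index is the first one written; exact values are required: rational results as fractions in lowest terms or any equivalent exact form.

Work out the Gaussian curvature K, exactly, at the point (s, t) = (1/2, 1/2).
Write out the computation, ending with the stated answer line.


E = 425/64, F = 19/32, G = 17/16, EG - F^2 = 429/64 at the point
E_s = 171/8, E_t = 19/8, F_s = 37/16, F_t = 29/4, G_s = 1/4, G_t = 3/2
E_tt = 29, F_st = 28, G_ss = 1/2
The intrinsic route: Brioschi's K = (det M1 - det M2)/(EG - F^2)^2.
M1 = [[-E_tt/2 + F_st - G_ss/2, E_s/2, F_s - E_t/2], [F_t - G_s/2, E, F], [G_t/2, F, G]] = [[53/4, 171/16, 9/8], [57/8, 425/64, 19/32], [3/4, 19/32, 17/16]]; det M1 = 3027/256
M2 = [[0, E_t/2, G_s/2], [E_t/2, E, F], [G_s/2, F, G]] = [[0, 19/16, 1/8], [19/16, 425/64, 19/32], [1/8, 19/32, 17/16]]; det M2 = -365/256
det M1 - det M2 = 53/4; K = 53/4 / (429/64)^2 = 54272/184041

Answer: K = 54272/184041


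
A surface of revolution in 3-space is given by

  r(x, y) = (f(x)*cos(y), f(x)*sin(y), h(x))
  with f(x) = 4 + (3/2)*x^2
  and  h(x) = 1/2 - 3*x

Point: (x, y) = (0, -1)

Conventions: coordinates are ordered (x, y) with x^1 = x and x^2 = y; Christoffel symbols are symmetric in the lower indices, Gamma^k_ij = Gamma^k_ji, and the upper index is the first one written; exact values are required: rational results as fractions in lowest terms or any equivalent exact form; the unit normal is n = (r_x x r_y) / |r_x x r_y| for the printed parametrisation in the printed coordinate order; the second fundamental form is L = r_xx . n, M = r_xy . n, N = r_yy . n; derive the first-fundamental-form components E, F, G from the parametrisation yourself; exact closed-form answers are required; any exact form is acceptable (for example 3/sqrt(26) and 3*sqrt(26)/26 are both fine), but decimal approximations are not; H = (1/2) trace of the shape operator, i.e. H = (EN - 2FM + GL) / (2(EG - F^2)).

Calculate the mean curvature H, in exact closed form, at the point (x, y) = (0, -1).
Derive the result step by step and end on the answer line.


f = 4, f' = 0, f'' = 3, h' = -3, h'' = 0
E = 9, F = 0, G = 16; answer radicand W^2 = 9
unnormalised second-form numerators: l = 9, m = 0, n = -12; L = l/sqrt(9), and similarly M = m/sqrt(W^2), N = n/sqrt(W^2)
H = (E*n - 2*F*m + G*l) / (2*(EG - F^2)*sqrt(W^2)); E*n - 2*F*m + G*l = 36, EG - F^2 = 144, so H = (1/8)/sqrt(9)

Answer: H = 1/24


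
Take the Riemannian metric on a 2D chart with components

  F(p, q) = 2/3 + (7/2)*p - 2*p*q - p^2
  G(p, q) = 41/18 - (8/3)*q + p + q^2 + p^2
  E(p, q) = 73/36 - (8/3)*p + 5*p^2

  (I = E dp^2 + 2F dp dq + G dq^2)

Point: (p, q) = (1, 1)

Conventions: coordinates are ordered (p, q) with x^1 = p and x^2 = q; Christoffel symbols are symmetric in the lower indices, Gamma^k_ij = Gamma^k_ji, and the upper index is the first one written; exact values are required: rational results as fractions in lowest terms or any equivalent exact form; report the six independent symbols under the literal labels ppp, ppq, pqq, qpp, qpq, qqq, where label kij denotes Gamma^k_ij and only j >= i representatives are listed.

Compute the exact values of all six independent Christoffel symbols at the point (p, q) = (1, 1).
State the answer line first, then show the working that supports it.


Answer: Gamma_ppp = 6582/6497, Gamma_ppq = -1134/6497, Gamma_pqq = -5670/6497, Gamma_qpp = -4185/6497, Gamma_qpq = 4239/6497, Gamma_qqq = 1704/6497

E = 157/36, F = 7/6, G = 47/18 at the point
E_p = 22/3, E_q = 0, F_p = -1/2, F_q = -2, G_p = 3, G_q = -2/3
EG - F^2 = 6497/648;  g^inv = (648/6497) * [[47/18, -7/6], [-7/6, 157/36]]
first-kind symbols [ij,l] = (1/2)(d_i g_jl + d_j g_il - d_l g_ij): [pp,p] = E_p/2 = 11/3, [pp,q] = F_p - E_q/2 = -1/2, [pq,p] = E_q/2 = 0, [pq,q] = G_p/2 = 3/2, [qq,p] = F_q - G_p/2 = -7/2, [qq,q] = G_q/2 = -1/3
Gamma^p_ij = (G*[ij,p] - F*[ij,q])/(EG - F^2), Gamma^q_ij = (E*[ij,q] - F*[ij,p])/(EG - F^2)


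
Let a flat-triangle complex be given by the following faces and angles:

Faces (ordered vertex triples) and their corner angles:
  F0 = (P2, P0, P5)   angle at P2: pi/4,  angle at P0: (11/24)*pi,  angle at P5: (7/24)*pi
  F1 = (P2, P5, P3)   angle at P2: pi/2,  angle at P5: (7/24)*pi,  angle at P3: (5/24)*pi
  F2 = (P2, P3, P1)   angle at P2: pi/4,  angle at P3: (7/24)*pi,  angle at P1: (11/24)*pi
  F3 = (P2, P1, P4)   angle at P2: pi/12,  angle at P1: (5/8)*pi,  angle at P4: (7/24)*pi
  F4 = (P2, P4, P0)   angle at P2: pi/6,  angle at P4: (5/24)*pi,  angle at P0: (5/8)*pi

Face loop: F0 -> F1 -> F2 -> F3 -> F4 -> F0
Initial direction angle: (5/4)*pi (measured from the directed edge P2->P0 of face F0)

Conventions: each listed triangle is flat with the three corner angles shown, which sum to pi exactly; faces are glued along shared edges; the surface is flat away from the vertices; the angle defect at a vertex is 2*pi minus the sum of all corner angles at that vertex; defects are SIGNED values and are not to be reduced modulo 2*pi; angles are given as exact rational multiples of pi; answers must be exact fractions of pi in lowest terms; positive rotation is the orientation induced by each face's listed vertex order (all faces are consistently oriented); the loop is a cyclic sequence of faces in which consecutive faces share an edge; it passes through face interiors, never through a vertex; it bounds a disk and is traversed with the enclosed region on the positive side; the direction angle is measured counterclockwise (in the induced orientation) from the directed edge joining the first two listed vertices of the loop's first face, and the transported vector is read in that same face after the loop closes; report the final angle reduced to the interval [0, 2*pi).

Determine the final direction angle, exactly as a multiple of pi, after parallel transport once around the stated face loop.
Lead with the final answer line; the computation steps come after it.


Answer: final direction angle = 0

enclosed vertex P2: corner angles sum to (5/4)*pi, defect = 2*pi - (5/4)*pi = (3/4)*pi
by Gauss-Bonnet the loop rotates the vector by the enclosed defect sum (positive orientation, mod 2*pi)
final angle = (5/4)*pi + (3/4)*pi = 0 (mod 2*pi)


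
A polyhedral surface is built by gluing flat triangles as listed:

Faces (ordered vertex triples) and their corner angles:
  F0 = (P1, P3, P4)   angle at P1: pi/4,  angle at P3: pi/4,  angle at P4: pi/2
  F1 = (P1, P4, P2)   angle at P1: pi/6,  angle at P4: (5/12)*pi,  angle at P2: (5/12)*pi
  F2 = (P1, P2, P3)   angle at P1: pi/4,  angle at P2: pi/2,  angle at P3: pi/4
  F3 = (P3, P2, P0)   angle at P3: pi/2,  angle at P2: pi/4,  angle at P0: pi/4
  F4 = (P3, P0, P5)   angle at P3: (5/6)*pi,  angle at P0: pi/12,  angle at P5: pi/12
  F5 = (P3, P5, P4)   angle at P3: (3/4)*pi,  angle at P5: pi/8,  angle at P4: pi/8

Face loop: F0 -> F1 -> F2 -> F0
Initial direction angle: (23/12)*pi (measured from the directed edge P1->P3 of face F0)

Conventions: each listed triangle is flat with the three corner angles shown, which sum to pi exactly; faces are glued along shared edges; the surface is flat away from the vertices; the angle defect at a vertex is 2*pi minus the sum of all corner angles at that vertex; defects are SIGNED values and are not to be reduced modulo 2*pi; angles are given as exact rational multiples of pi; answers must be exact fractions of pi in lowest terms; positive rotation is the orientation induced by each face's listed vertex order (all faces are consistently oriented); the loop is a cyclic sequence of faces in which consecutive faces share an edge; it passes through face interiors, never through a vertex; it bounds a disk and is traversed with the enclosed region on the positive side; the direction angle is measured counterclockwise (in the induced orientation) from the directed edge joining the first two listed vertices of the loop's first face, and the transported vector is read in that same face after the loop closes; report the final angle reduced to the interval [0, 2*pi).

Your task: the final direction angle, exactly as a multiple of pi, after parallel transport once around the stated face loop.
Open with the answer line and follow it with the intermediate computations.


Answer: final direction angle = (5/4)*pi

enclosed vertex P1: corner angles sum to (2/3)*pi, defect = 2*pi - (2/3)*pi = (4/3)*pi
the rotation equals the total enclosed defect, so the final angle is initial + defects (mod 2*pi)
final angle = (23/12)*pi + (4/3)*pi = (5/4)*pi (mod 2*pi)


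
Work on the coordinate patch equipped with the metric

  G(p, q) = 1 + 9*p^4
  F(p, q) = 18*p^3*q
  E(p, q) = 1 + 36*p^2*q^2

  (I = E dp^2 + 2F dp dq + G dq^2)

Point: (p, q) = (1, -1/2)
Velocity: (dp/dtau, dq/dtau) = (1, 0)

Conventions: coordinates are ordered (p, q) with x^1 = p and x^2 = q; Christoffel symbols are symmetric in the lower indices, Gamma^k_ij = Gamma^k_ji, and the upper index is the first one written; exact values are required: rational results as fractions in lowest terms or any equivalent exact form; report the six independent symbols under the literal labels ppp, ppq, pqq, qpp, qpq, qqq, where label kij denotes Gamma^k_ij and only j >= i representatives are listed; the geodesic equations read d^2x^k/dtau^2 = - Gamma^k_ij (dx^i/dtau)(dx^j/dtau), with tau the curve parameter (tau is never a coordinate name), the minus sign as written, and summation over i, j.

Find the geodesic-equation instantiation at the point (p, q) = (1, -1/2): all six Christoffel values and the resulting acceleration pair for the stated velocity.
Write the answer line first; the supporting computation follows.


Answer: Gamma_ppp = 9/19, Gamma_ppq = -18/19, Gamma_pqq = 0, Gamma_qpp = -9/19, Gamma_qpq = 18/19, Gamma_qqq = 0; accelerations (d^2p/dtau^2, d^2q/dtau^2) = (-9/19, 9/19)

E = 10, F = -9, G = 10 at the point
E_p = 18, E_q = -36, F_p = -27, F_q = 18, G_p = 36, G_q = 0
EG - F^2 = 19;  g^inv = (1/19) * [[10, 9], [9, 10]]
first-kind symbols [ij,l] = (1/2)(d_i g_jl + d_j g_il - d_l g_ij): [pp,p] = E_p/2 = 9, [pp,q] = F_p - E_q/2 = -9, [pq,p] = E_q/2 = -18, [pq,q] = G_p/2 = 18, [qq,p] = F_q - G_p/2 = 0, [qq,q] = G_q/2 = 0
Gamma^p_ij = (G*[ij,p] - F*[ij,q])/(EG - F^2), Gamma^q_ij = (E*[ij,q] - F*[ij,p])/(EG - F^2)
Gamma_ppp = 9/19, Gamma_ppq = -18/19, Gamma_pqq = 0, Gamma_qpp = -9/19, Gamma_qpq = 18/19, Gamma_qqq = 0
d^2p/dtau^2 = -(Gamma_ppp*(1)^2 + 2*Gamma_ppq*(1)*(0) + Gamma_pqq*(0)^2) = -9/19
d^2q/dtau^2 = -(Gamma_qpp*(1)^2 + 2*Gamma_qpq*(1)*(0) + Gamma_qqq*(0)^2) = 9/19


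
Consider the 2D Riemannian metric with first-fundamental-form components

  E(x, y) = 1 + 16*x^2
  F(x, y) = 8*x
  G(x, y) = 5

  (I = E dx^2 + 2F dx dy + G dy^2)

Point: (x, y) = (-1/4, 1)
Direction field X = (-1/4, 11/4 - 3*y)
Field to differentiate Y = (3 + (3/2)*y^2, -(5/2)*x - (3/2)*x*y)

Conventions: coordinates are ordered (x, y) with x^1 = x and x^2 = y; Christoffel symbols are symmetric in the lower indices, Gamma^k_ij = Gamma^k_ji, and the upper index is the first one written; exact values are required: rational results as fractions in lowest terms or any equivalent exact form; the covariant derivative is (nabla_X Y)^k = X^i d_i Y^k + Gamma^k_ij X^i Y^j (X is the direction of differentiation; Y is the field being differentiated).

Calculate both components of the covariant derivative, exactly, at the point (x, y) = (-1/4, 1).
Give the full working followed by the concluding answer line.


E = 2, F = -2, G = 5 at the point
E_x = -8, E_y = 0, F_x = 8, F_y = 0, G_x = 0, G_y = 0
EG - F^2 = 6;  g^inv = (1/6) * [[5, 2], [2, 2]]
first-kind symbols [ij,l] = (1/2)(d_i g_jl + d_j g_il - d_l g_ij): [xx,x] = E_x/2 = -4, [xx,y] = F_x - E_y/2 = 8, [xy,x] = E_y/2 = 0, [xy,y] = G_x/2 = 0, [yy,x] = F_y - G_x/2 = 0, [yy,y] = G_y/2 = 0
Gamma^x_ij = (G*[ij,x] - F*[ij,y])/(EG - F^2), Gamma^y_ij = (E*[ij,y] - F*[ij,x])/(EG - F^2)
Gamma_xxx = -2/3, Gamma_xxy = 0, Gamma_xyy = 0, Gamma_yxx = 4/3, Gamma_yxy = 0, Gamma_yyy = 0
X = (-1/4, -1/4), Y = (9/2, 1) at the point

Answer: (nabla_X Y)^x = 0, (nabla_X Y)^y = -19/32


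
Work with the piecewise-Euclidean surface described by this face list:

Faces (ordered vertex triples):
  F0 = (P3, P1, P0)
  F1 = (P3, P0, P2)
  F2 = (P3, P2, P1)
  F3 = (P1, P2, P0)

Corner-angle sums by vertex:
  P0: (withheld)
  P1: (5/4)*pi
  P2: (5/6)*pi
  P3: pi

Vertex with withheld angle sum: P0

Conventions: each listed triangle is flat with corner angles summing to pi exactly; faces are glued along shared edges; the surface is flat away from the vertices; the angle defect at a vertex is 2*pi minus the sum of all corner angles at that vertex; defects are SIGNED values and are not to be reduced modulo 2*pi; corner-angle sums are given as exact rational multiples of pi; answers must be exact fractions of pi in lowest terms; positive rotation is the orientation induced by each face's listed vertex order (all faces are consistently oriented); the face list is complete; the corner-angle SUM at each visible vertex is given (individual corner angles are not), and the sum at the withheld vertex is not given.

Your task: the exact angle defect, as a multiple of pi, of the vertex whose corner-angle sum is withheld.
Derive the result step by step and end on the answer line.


V = 4, E = 6, F = 4; chi = V - E + F = 2
Gauss-Bonnet: total defect = 2*pi*chi = 4*pi; visible defects sum to (35/12)*pi

Answer: defect(P0) = (13/12)*pi


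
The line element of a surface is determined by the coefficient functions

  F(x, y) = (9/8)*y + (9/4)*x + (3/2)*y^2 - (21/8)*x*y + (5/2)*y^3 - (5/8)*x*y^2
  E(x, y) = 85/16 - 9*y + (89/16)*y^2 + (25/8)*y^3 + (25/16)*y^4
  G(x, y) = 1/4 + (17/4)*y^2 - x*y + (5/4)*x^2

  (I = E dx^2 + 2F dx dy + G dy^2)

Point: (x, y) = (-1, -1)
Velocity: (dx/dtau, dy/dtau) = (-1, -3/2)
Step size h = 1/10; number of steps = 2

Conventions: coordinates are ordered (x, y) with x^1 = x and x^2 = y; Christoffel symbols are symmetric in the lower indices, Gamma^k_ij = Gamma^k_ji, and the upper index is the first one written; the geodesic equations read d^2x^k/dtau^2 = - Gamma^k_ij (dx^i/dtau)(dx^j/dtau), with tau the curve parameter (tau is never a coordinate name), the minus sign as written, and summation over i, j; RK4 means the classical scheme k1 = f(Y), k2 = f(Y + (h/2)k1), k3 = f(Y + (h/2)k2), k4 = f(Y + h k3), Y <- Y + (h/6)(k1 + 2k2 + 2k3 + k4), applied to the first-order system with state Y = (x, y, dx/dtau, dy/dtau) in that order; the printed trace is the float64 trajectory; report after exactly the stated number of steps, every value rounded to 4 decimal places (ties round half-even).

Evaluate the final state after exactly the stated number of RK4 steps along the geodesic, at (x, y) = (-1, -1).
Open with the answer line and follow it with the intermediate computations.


Answer: x = -1.1911, y = -1.2934, dx/dtau = -0.9201, dy/dtau = -1.4351

f(Y) = (dx/dtau, dy/dtau, -Gamma^x_ij Y'^i Y'^j, -Gamma^y_ij Y'^i Y'^j) with the Gammas evaluated at the stage position; h = 0.100000; intermediate values shown to 6 dp
step 0: x = -1.0000, y = -1.0000, dx/dtau = -1.0000, dy/dtau = -1.5000
step 1:
  k1: at (x, y) = (-1.000000, -1.000000), (dx/dtau, dy/dtau) = (-1.000000, -1.500000); Gamma_xxx = 1.753877, Gamma_xxy = -0.974376, Gamma_xyy = 0.278490, Gamma_yxx = 5.038098, Gamma_yxy = -1.465610, Gamma_yyy = -0.415711; k1 = (-1.000000, -1.500000, 0.542650, 0.294083)
  k2: at (x, y) = (-1.050000, -1.075000), (dx/dtau, dy/dtau) = (-0.972867, -1.485296); Gamma_xxx = 1.726244, Gamma_xxy = -0.979722, Gamma_xyy = 0.328729, Gamma_yxx = 4.737764, Gamma_yxy = -1.437649, Gamma_yyy = -0.313031; k2 = (-0.972867, -1.485296, 0.472338, 0.361217)
  k3: at (x, y) = (-1.048643, -1.074265), (dx/dtau, dy/dtau) = (-0.976383, -1.481939); Gamma_xxx = 1.724620, Gamma_xxy = -0.978716, Gamma_xyy = 0.327851, Gamma_yxx = 4.737897, Gamma_yxy = -1.436092, Gamma_yyy = -0.314917; k3 = (-0.976383, -1.481939, 0.468160, 0.330732)
  k4: at (x, y) = (-1.097638, -1.148194), (dx/dtau, dy/dtau) = (-0.953184, -1.466927); Gamma_xxx = 1.720433, Gamma_xxy = -0.993976, Gamma_xyy = 0.380361, Gamma_yxx = 4.524390, Gamma_yxy = -1.430139, Gamma_yyy = -0.212955; k4 = (-0.953184, -1.466927, 0.398051, 0.346961)
  Y <- Y + (h/6)(k1 + 2k2 + 2k3 + k4): x = -1.0975, y = -1.1484, dx/dtau = -0.9530, dy/dtau = -1.4663
step 2:
  k1: at (x, y) = (-1.097528, -1.148357), (dx/dtau, dy/dtau) = (-0.952972, -1.466251); Gamma_xxx = 1.720022, Gamma_xxy = -0.993798, Gamma_xyy = 0.380381, Gamma_yxx = 4.523429, Gamma_yxy = -1.429737, Gamma_yyy = -0.212948; k1 = (-0.952972, -1.466251, 0.397435, 0.345372)
  k2: at (x, y) = (-1.145177, -1.221669), (dx/dtau, dy/dtau) = (-0.933100, -1.448982); Gamma_xxx = 1.735733, Gamma_xxy = -1.018176, Gamma_xyy = 0.435485, Gamma_yxx = 4.379419, Gamma_yxy = -1.442465, Gamma_yyy = -0.110439; k2 = (-0.933100, -1.448982, 0.327659, 0.319374)
  k3: at (x, y) = (-1.144183, -1.220806), (dx/dtau, dy/dtau) = (-0.936589, -1.450282); Gamma_xxx = 1.734603, Gamma_xxy = -1.017390, Gamma_xyy = 0.434604, Gamma_yxx = 4.379635, Gamma_yxy = -1.441408, Gamma_yyy = -0.112106; k3 = (-0.936589, -1.450282, 0.328176, 0.309766)
  k4: at (x, y) = (-1.191187, -1.293385), (dx/dtau, dy/dtau) = (-0.920154, -1.435274); Gamma_xxx = 1.770032, Gamma_xxy = -1.051444, Gamma_xyy = 0.492823, Gamma_yxx = 4.296325, Gamma_yxy = -1.472759, Gamma_yyy = -0.007236; k4 = (-0.920154, -1.435274, 0.263350, 0.267347)
  Y <- Y + (h/6)(k1 + 2k2 + 2k3 + k4): x = -1.1911, y = -1.2934, dx/dtau = -0.9201, dy/dtau = -1.4351


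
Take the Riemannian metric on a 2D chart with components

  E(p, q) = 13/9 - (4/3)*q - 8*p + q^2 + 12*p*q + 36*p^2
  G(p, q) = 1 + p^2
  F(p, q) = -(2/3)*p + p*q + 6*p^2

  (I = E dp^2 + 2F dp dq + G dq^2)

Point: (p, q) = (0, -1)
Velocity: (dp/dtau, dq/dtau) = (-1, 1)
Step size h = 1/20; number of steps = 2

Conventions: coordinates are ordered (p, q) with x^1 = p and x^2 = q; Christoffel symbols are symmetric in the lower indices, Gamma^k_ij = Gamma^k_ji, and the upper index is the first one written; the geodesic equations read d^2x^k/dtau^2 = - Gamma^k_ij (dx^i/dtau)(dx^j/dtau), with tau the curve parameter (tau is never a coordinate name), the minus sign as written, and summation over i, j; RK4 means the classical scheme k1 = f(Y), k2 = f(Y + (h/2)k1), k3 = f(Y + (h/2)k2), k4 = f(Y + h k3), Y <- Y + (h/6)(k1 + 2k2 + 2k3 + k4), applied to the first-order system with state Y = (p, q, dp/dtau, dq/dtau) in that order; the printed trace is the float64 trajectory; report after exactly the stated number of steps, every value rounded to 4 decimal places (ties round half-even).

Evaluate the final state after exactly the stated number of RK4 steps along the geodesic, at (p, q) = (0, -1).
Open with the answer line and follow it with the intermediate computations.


Answer: p = -0.0926, q = -0.8999, dp/dtau = -0.8635, dq/dtau = 1.0030

f(Y) = (dp/dtau, dq/dtau, -Gamma^p_ij Y'^i Y'^j, -Gamma^q_ij Y'^i Y'^j) with the Gammas evaluated at the stage position; h = 0.050000; intermediate values shown to 6 dp
step 0: p = 0.0000, q = -1.0000, dp/dtau = -1.0000, dq/dtau = 1.0000
step 1:
  k1: at (p, q) = (0.000000, -1.000000), (dp/dtau, dq/dtau) = (-1.000000, 1.000000); Gamma_ppp = -2.647059, Gamma_ppq = -0.441176, Gamma_pqq = 0.000000, Gamma_qpp = 0.000000, Gamma_qpq = 0.000000, Gamma_qqq = 0.000000; k1 = (-1.000000, 1.000000, 1.764706, 0.000000)
  k2: at (p, q) = (-0.025000, -0.975000), (dp/dtau, dq/dtau) = (-0.955882, 1.000000); Gamma_ppp = -2.553023, Gamma_ppq = -0.425504, Gamma_pqq = 0.000000, Gamma_qpp = -0.035624, Gamma_qpq = -0.005937, Gamma_qqq = 0.000000; k2 = (-0.955882, 1.000000, 1.519262, 0.021199)
  k3: at (p, q) = (-0.023897, -0.975000), (dp/dtau, dq/dtau) = (-0.962018, 1.000530); Gamma_ppp = -2.558005, Gamma_ppq = -0.426334, Gamma_pqq = 0.000000, Gamma_qpp = -0.034245, Gamma_qpq = -0.005707, Gamma_qqq = 0.000000; k3 = (-0.962018, 1.000530, 1.546664, 0.020706)
  k4: at (p, q) = (-0.048101, -0.949974), (dp/dtau, dq/dtau) = (-0.922667, 1.001035); Gamma_ppp = -2.467788, Gamma_ppq = -0.411298, Gamma_pqq = 0.000000, Gamma_qpp = -0.062303, Gamma_qpq = -0.010384, Gamma_qqq = 0.000000; k4 = (-0.922667, 1.001035, 1.341095, 0.033858)
  Y <- Y + (h/6)(k1 + 2k2 + 2k3 + k4): p = -0.0480, q = -0.9500, dp/dtau = -0.9230, dq/dtau = 1.0010
step 2:
  k1: at (p, q) = (-0.047987, -0.949983), (dp/dtau, dq/dtau) = (-0.923020, 1.000981); Gamma_ppp = -2.468289, Gamma_ppq = -0.411381, Gamma_pqq = 0.000000, Gamma_qpp = -0.062191, Gamma_qpq = -0.010365, Gamma_qqq = 0.000000; k1 = (-0.923020, 1.000981, 1.342725, 0.033831)
  k2: at (p, q) = (-0.071063, -0.924958), (dp/dtau, dq/dtau) = (-0.889451, 1.001826); Gamma_ppp = -2.384697, Gamma_ppq = -0.397449, Gamma_pqq = 0.000000, Gamma_qpp = -0.083976, Gamma_qpq = -0.013996, Gamma_qqq = 0.000000; k2 = (-0.889451, 1.001826, 1.178275, 0.041492)
  k3: at (p, q) = (-0.070224, -0.924937), (dp/dtau, dq/dtau) = (-0.893563, 1.002018); Gamma_ppp = -2.388365, Gamma_ppq = -0.398061, Gamma_pqq = 0.000000, Gamma_qpp = -0.083320, Gamma_qpq = -0.013887, Gamma_qqq = 0.000000; k3 = (-0.893563, 1.002018, 1.194180, 0.041660)
  k4: at (p, q) = (-0.092665, -0.899882), (dp/dtau, dq/dtau) = (-0.863311, 1.003064); Gamma_ppp = -2.309718, Gamma_ppq = -0.384953, Gamma_pqq = 0.000000, Gamma_qpp = -0.100837, Gamma_qpq = -0.016806, Gamma_qqq = 0.000000; k4 = (-0.863311, 1.003064, 1.054740, 0.046048)
  Y <- Y + (h/6)(k1 + 2k2 + 2k3 + k4): p = -0.0926, q = -0.8999, dp/dtau = -0.8635, dq/dtau = 1.0030


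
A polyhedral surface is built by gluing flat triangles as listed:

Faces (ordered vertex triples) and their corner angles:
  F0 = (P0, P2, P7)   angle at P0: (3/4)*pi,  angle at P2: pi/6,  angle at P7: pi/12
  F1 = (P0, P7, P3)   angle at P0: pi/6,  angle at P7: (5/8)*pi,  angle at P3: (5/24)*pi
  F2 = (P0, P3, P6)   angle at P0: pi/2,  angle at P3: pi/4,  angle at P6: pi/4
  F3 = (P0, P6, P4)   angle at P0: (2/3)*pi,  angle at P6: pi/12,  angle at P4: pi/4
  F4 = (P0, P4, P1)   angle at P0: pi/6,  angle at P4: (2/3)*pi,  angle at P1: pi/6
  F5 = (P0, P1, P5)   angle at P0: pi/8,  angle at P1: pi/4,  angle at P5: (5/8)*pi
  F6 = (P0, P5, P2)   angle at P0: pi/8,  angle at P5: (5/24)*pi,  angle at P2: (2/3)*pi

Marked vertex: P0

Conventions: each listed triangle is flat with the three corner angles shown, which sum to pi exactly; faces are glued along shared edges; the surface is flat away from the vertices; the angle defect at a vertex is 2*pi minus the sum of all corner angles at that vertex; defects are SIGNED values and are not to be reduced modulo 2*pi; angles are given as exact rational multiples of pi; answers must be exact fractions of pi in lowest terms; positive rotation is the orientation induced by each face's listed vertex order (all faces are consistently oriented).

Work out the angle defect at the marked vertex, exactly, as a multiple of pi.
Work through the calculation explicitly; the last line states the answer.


Sum of corner angles at P0: (5/2)*pi
defect = 2*pi - (5/2)*pi

Answer: defect(P0) = -pi/2


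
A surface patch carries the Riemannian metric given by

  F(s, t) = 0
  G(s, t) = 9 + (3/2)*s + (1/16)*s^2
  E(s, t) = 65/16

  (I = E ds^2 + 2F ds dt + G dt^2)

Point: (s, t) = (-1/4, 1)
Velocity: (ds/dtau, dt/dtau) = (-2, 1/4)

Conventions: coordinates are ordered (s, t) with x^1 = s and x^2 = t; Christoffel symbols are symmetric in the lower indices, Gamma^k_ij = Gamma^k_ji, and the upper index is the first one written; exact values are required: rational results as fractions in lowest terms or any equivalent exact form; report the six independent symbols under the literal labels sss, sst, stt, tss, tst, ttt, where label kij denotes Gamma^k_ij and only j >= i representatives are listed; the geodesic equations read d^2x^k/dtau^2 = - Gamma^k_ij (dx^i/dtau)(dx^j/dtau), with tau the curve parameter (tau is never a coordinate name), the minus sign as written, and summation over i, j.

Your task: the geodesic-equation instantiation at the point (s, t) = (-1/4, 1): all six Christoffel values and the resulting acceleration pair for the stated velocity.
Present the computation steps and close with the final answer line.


E = 65/16, F = 0, G = 2209/256 at the point
E_s = 0, E_t = 0, F_s = 0, F_t = 0, G_s = 47/32, G_t = 0
EG - F^2 = 143585/4096;  g^inv = (4096/143585) * [[2209/256, 0], [0, 65/16]]
first-kind symbols [ij,l] = (1/2)(d_i g_jl + d_j g_il - d_l g_ij): [ss,s] = E_s/2 = 0, [ss,t] = F_s - E_t/2 = 0, [st,s] = E_t/2 = 0, [st,t] = G_s/2 = 47/64, [tt,s] = F_t - G_s/2 = -47/64, [tt,t] = G_t/2 = 0
Gamma^s_ij = (G*[ij,s] - F*[ij,t])/(EG - F^2), Gamma^t_ij = (E*[ij,t] - F*[ij,s])/(EG - F^2)
Gamma_sss = 0, Gamma_sst = 0, Gamma_stt = -47/260, Gamma_tss = 0, Gamma_tst = 4/47, Gamma_ttt = 0
d^2s/dtau^2 = -(Gamma_sss*(-2)^2 + 2*Gamma_sst*(-2)*(1/4) + Gamma_stt*(1/4)^2) = 47/4160
d^2t/dtau^2 = -(Gamma_tss*(-2)^2 + 2*Gamma_tst*(-2)*(1/4) + Gamma_ttt*(1/4)^2) = 4/47

Answer: Gamma_sss = 0, Gamma_sst = 0, Gamma_stt = -47/260, Gamma_tss = 0, Gamma_tst = 4/47, Gamma_ttt = 0; accelerations (d^2s/dtau^2, d^2t/dtau^2) = (47/4160, 4/47)


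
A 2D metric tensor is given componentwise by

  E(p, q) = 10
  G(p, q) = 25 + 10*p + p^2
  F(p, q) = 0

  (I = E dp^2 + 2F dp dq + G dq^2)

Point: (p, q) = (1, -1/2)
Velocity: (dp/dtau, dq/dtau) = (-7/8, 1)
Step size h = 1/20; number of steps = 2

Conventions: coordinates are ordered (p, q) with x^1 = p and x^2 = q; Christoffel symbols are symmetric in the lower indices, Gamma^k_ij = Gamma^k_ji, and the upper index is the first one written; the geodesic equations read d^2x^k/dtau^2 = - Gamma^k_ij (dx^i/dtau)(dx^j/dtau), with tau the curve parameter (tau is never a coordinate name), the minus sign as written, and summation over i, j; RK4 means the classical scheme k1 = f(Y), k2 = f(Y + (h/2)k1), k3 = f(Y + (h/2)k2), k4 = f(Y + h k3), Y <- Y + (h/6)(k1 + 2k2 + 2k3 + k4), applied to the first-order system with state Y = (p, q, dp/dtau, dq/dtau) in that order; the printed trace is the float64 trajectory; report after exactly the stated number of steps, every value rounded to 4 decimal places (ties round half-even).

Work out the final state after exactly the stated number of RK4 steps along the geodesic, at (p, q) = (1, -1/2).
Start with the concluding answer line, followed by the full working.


Answer: p = 0.9155, q = -0.3986, dp/dtau = -0.8137, dq/dtau = 1.0288

f(Y) = (dp/dtau, dq/dtau, -Gamma^p_ij Y'^i Y'^j, -Gamma^q_ij Y'^i Y'^j) with the Gammas evaluated at the stage position; h = 0.050000; intermediate values shown to 6 dp
step 0: p = 1.0000, q = -0.5000, dp/dtau = -0.8750, dq/dtau = 1.0000
step 1:
  k1: at (p, q) = (1.000000, -0.500000), (dp/dtau, dq/dtau) = (-0.875000, 1.000000); Gamma_ppp = 0.000000, Gamma_ppq = 0.000000, Gamma_pqq = -0.600000, Gamma_qpp = 0.000000, Gamma_qpq = 0.166667, Gamma_qqq = 0.000000; k1 = (-0.875000, 1.000000, 0.600000, 0.291667)
  k2: at (p, q) = (0.978125, -0.475000), (dp/dtau, dq/dtau) = (-0.860000, 1.007292); Gamma_ppp = 0.000000, Gamma_ppq = 0.000000, Gamma_pqq = -0.597813, Gamma_qpp = 0.000000, Gamma_qpq = 0.167277, Gamma_qqq = 0.000000; k2 = (-0.860000, 1.007292, 0.606562, 0.289814)
  k3: at (p, q) = (0.978500, -0.474818), (dp/dtau, dq/dtau) = (-0.859836, 1.007245); Gamma_ppp = 0.000000, Gamma_ppq = 0.000000, Gamma_pqq = -0.597850, Gamma_qpp = 0.000000, Gamma_qpq = 0.167266, Gamma_qqq = 0.000000; k3 = (-0.859836, 1.007245, 0.606545, 0.289727)
  k4: at (p, q) = (0.957008, -0.449638), (dp/dtau, dq/dtau) = (-0.844673, 1.014486); Gamma_ppp = 0.000000, Gamma_ppq = 0.000000, Gamma_pqq = -0.595701, Gamma_qpp = 0.000000, Gamma_qpq = 0.167870, Gamma_qqq = 0.000000; k4 = (-0.844673, 1.014486, 0.613085, 0.287698)
  Y <- Y + (h/6)(k1 + 2k2 + 2k3 + k4): p = 0.9570, q = -0.4496, dp/dtau = -0.8447, dq/dtau = 1.0145
step 2:
  k1: at (p, q) = (0.957005, -0.449637), (dp/dtau, dq/dtau) = (-0.844673, 1.014487); Gamma_ppp = 0.000000, Gamma_ppq = 0.000000, Gamma_pqq = -0.595701, Gamma_qpp = 0.000000, Gamma_qpq = 0.167870, Gamma_qqq = 0.000000; k1 = (-0.844673, 1.014487, 0.613085, 0.287698)
  k2: at (p, q) = (0.935889, -0.424275), (dp/dtau, dq/dtau) = (-0.829345, 1.021679); Gamma_ppp = 0.000000, Gamma_ppq = 0.000000, Gamma_pqq = -0.593589, Gamma_qpp = 0.000000, Gamma_qpq = 0.168467, Gamma_qqq = 0.000000; k2 = (-0.829345, 1.021679, 0.619605, 0.285492)
  k3: at (p, q) = (0.936272, -0.424095), (dp/dtau, dq/dtau) = (-0.829182, 1.021624); Gamma_ppp = 0.000000, Gamma_ppq = 0.000000, Gamma_pqq = -0.593627, Gamma_qpp = 0.000000, Gamma_qpq = 0.168456, Gamma_qqq = 0.000000; k3 = (-0.829182, 1.021624, 0.619578, 0.285402)
  k4: at (p, q) = (0.915546, -0.398556), (dp/dtau, dq/dtau) = (-0.813694, 1.028757); Gamma_ppp = 0.000000, Gamma_ppq = 0.000000, Gamma_pqq = -0.591555, Gamma_qpp = 0.000000, Gamma_qpq = 0.169046, Gamma_qqq = 0.000000; k4 = (-0.813694, 1.028757, 0.626067, 0.283015)
  Y <- Y + (h/6)(k1 + 2k2 + 2k3 + k4): p = 0.9155, q = -0.3986, dp/dtau = -0.8137, dq/dtau = 1.0288


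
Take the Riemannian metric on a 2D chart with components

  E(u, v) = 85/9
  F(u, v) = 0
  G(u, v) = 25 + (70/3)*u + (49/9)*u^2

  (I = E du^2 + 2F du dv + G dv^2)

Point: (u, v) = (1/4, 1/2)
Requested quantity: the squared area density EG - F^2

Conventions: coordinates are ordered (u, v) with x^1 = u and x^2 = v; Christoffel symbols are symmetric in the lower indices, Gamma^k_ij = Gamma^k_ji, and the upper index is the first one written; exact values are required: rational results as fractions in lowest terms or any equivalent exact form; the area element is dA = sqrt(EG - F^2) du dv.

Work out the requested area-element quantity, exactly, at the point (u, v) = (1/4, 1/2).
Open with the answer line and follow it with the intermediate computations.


Answer: EG - F^2 = 381565/1296

E = 85/9, F = 0, G = 4489/144; EG - F^2 = 381565/1296


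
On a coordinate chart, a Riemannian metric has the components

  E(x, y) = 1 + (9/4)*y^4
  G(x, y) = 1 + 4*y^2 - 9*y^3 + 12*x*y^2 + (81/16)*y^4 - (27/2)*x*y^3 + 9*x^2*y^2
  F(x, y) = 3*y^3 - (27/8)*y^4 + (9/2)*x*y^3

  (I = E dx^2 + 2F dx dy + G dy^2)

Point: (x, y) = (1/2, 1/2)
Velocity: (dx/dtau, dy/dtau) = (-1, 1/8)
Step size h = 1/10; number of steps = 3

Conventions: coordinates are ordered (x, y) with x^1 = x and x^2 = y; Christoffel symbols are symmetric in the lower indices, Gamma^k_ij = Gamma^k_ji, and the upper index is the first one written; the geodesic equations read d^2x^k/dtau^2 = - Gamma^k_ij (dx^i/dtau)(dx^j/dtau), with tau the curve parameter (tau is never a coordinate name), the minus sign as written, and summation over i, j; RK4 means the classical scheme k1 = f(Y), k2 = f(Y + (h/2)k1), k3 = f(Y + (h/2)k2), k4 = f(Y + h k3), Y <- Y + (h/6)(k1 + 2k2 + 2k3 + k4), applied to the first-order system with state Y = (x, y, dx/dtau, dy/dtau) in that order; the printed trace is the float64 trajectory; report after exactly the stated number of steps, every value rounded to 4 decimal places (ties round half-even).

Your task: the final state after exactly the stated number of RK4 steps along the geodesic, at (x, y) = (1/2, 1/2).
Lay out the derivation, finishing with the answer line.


f(Y) = (dx/dtau, dy/dtau, -Gamma^x_ij Y'^i Y'^j, -Gamma^y_ij Y'^i Y'^j) with the Gammas evaluated at the stage position; h = 0.100000; intermediate values shown to 6 dp
step 0: x = 0.5000, y = 0.5000, dx/dtau = -1.0000, dy/dtau = 0.1250
step 1:
  k1: at (x, y) = (0.500000, 0.500000), (dx/dtau, dy/dtau) = (-1.000000, 0.125000); Gamma_xxx = 0.000000, Gamma_xxy = 0.220521, Gamma_xyy = 0.183767, Gamma_yxx = 0.000000, Gamma_yxy = 0.698315, Gamma_yyy = 0.581930; k1 = (-1.000000, 0.125000, 0.052259, 0.165486)
  k2: at (x, y) = (0.450000, 0.506250), (dx/dtau, dy/dtau) = (-0.997387, 0.133274); Gamma_xxx = 0.000000, Gamma_xxy = 0.243214, Gamma_xyy = 0.171651, Gamma_yxx = 0.000000, Gamma_yxy = 0.708124, Gamma_yyy = 0.499766; k2 = (-0.997387, 0.133274, 0.061610, 0.179379)
  k3: at (x, y) = (0.450131, 0.506664), (dx/dtau, dy/dtau) = (-0.996919, 0.133969); Gamma_xxx = 0.000000, Gamma_xxy = 0.243616, Gamma_xyy = 0.171559, Gamma_yxx = 0.000000, Gamma_yxy = 0.708542, Gamma_yyy = 0.498968; k3 = (-0.996919, 0.133969, 0.061994, 0.180305)
  k4: at (x, y) = (0.400308, 0.513397), (dx/dtau, dy/dtau) = (-0.993801, 0.143031); Gamma_xxx = 0.000000, Gamma_xxy = 0.269508, Gamma_xyy = 0.155847, Gamma_yxx = 0.000000, Gamma_yxy = 0.715956, Gamma_yyy = 0.414012; k4 = (-0.993801, 0.143031, 0.073430, 0.195068)
  Y <- Y + (h/6)(k1 + 2k2 + 2k3 + k4): x = 0.4003, y = 0.5134, dx/dtau = -0.9938, dy/dtau = 0.1430
step 2:
  k1: at (x, y) = (0.400293, 0.513375), (dx/dtau, dy/dtau) = (-0.993785, 0.142999); Gamma_xxx = 0.000000, Gamma_xxy = 0.269488, Gamma_xyy = 0.155851, Gamma_yxx = 0.000000, Gamma_yxy = 0.715934, Gamma_yyy = 0.414041; k1 = (-0.993785, 0.142999, 0.073407, 0.195016)
  k2: at (x, y) = (0.350604, 0.520525), (dx/dtau, dy/dtau) = (-0.990115, 0.152750); Gamma_xxx = 0.000000, Gamma_xxy = 0.298879, Gamma_xyy = 0.135785, Gamma_yxx = 0.000000, Gamma_yxy = 0.719889, Gamma_yyy = 0.327057; k2 = (-0.990115, 0.152750, 0.087236, 0.210120)
  k3: at (x, y) = (0.350787, 0.521013), (dx/dtau, dy/dtau) = (-0.989423, 0.153505); Gamma_xxx = 0.000000, Gamma_xxy = 0.299458, Gamma_xyy = 0.135606, Gamma_yxx = 0.000000, Gamma_yxy = 0.720399, Gamma_yyy = 0.326225; k3 = (-0.989423, 0.153505, 0.087769, 0.211143)
  k4: at (x, y) = (0.301351, 0.528726), (dx/dtau, dy/dtau) = (-0.985008, 0.164113); Gamma_xxx = 0.000000, Gamma_xxy = 0.332979, Gamma_xyy = 0.110166, Gamma_yxx = 0.000000, Gamma_yxy = 0.719801, Gamma_yyy = 0.238146; k4 = (-0.985008, 0.164113, 0.104687, 0.226301)
  Y <- Y + (h/6)(k1 + 2k2 + 2k3 + k4): x = 0.3013, y = 0.5287, dx/dtau = -0.9850, dy/dtau = 0.1641
step 3:
  k1: at (x, y) = (0.301329, 0.528702), (dx/dtau, dy/dtau) = (-0.984983, 0.164063); Gamma_xxx = 0.000000, Gamma_xxy = 0.332954, Gamma_xyy = 0.110171, Gamma_yxx = 0.000000, Gamma_yxy = 0.719774, Gamma_yyy = 0.238165; k1 = (-0.984983, 0.164063, 0.104645, 0.226219)
  k2: at (x, y) = (0.252079, 0.536905), (dx/dtau, dy/dtau) = (-0.979751, 0.175374); Gamma_xxx = 0.000000, Gamma_xxy = 0.370875, Gamma_xyy = 0.078324, Gamma_yxx = 0.000000, Gamma_yxy = 0.712961, Gamma_yyy = 0.150569; k2 = (-0.979751, 0.175374, 0.125040, 0.240375)
  k3: at (x, y) = (0.252341, 0.537471), (dx/dtau, dy/dtau) = (-0.978731, 0.176082); Gamma_xxx = 0.000000, Gamma_xxy = 0.371690, Gamma_xyy = 0.078008, Gamma_yxx = 0.000000, Gamma_yxy = 0.713551, Gamma_yyy = 0.149756; k3 = (-0.978731, 0.176082, 0.125693, 0.241299)
  k4: at (x, y) = (0.203455, 0.546310), (dx/dtau, dy/dtau) = (-0.972414, 0.188193); Gamma_xxx = 0.000000, Gamma_xxy = 0.414588, Gamma_xyy = 0.038443, Gamma_yxx = 0.000000, Gamma_yxy = 0.698767, Gamma_yyy = 0.064793; k4 = (-0.972414, 0.188193, 0.150379, 0.253456)
  Y <- Y + (h/6)(k1 + 2k2 + 2k3 + k4): x = 0.2034, y = 0.5463, dx/dtau = -0.9724, dy/dtau = 0.1881

Answer: x = 0.2034, y = 0.5463, dx/dtau = -0.9724, dy/dtau = 0.1881
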